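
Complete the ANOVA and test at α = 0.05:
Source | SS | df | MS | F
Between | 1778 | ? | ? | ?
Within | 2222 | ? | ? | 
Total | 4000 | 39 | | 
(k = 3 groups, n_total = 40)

df_between = 2, df_within = 37. MS_between = 889.0, MS_within = 60.05. F = 14.803, F_crit ≈ 3.252. Reject H₀.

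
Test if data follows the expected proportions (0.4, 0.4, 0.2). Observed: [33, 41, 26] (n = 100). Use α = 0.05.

Expected: [40.0, 40.0, 20.0]. χ² = 3.05. df = 2, critical = 5.991. Fail to reject H₀.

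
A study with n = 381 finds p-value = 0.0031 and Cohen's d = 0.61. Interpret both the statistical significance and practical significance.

Statistically significant (p = 0.0031 < 0.05). Cohen's d = 0.61 indicates a medium effect size. Both statistical and practical significance should be considered.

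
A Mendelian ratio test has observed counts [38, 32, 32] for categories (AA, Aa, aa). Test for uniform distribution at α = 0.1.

Expected = 34 each. χ² = Σ(O-E)²/E = 0.706. df = 2, critical value = 4.605. Fail to reject H₀.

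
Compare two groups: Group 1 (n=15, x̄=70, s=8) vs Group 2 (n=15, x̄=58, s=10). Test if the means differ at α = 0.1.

Pooled sp = 9.06. t = 3.629, df = 28. Critical t = ±1.701. Reject H₀.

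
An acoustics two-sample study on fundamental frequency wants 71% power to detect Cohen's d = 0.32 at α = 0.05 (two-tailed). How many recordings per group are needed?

z_{α/2} = 1.96, z_β = Φ⁻¹(0.71) = 0.553. For small effect (d = 0.32): n per group = 2(z_{α/2} + z_β)²/d² = 2(1.96 + 0.553)²/0.32² = 123.3 → 124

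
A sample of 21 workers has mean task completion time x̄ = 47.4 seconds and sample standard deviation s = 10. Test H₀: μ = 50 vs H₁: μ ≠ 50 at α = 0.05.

t = (x̄ - μ₀)/(s/√n) = (47.4 - 50)/(10/√21) = -1.191. df = 20, critical t = ±2.086. Fail to reject H₀.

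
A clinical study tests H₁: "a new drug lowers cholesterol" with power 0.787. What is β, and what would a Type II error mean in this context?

β = 1 - power = 1 - 0.787 = 0.213. A Type II error is failing to reject H₀ when H₀ is false (false negative) — here, failing to conclude that a new drug lowers cholesterol when in fact it is true. Consequence: shelving an effective drug — patients miss out on a treatment that would have helped.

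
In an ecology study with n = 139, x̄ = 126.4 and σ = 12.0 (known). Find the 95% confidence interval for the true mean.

CI = x̄ ± z*(σ/√n) = 126.4 ± 1.96(12.0/√139) = 126.4 ± 1.99 = (124.41, 128.39)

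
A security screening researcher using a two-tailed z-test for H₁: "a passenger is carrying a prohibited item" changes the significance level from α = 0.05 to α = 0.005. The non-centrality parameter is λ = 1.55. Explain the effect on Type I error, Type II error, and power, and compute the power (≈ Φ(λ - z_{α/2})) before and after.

Decreasing α from 0.05 to 0.005:
• Type I error rate decreases (α is the Type I rate by definition).
• Critical value moves from z_{α/2} = 1.96 to 2.807, so power = Φ(λ - z_{α/2}) goes from Φ(1.55 - 1.96) = 0.341 to Φ(1.55 - 2.807) = 0.104.
• Type II error rate β = 1 - power therefore increases (0.659 → 0.896).
Appropriate when false positives are costly — here, detaining an innocent passenger — delay and inconvenience.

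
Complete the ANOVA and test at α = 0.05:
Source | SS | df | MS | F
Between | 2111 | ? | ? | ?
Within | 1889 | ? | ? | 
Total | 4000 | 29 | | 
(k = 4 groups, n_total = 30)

df_between = 3, df_within = 26. MS_between = 703.67, MS_within = 72.65. F = 9.685, F_crit ≈ 2.975. Reject H₀.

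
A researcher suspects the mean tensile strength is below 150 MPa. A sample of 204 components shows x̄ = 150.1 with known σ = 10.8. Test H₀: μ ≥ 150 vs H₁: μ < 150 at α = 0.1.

z = 0.132. Critical value: -1.28. Fail to reject H₀.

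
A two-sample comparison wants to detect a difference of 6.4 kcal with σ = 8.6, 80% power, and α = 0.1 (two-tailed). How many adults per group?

n per group = 2(z_α/2 + z_β)²σ²/d² = 2×(1.645 + 0.84)²×8.6²/6.4² = 22.3 → n = 23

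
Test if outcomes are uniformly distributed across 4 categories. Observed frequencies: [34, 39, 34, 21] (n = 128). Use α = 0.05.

Expected = 32 each. χ² = Σ(O-E)²/E = 5.562. df = 3, critical value = 7.815. Fail to reject H₀.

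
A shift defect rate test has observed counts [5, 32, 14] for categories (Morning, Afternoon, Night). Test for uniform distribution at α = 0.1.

Expected = 17 each. χ² = Σ(O-E)²/E = 22.235. df = 2, critical value = 4.605. Reject H₀.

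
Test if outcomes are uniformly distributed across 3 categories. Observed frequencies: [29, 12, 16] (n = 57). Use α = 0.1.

Expected = 19 each. χ² = Σ(O-E)²/E = 8.316. df = 2, critical value = 4.605. Reject H₀.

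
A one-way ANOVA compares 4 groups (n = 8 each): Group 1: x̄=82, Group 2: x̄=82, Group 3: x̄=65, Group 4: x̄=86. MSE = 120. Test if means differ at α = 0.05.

Grand mean = 78.75. SS_between = 2102.0, MS_between = 700.67. F = 5.839, F_crit ≈ 2.947. Reject H₀.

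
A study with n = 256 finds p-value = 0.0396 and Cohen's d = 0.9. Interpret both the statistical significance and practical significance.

Statistically significant (p = 0.0396 < 0.05). Cohen's d = 0.9 indicates a large effect size. Both statistical and practical significance should be considered.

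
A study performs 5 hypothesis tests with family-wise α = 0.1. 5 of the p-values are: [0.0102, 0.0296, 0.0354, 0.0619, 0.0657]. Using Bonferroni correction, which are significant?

Bonferroni α = 0.1/5 = 0.02. Significant p-values: [0.0102]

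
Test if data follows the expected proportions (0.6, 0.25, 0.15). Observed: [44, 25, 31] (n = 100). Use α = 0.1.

Expected: [60.0, 25.0, 15.0]. χ² = 21.333. df = 2, critical = 4.605. Reject H₀.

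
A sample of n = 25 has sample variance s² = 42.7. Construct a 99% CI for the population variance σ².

df = 24. χ²_{0.005} = 45.559, χ²_{0.995} = 9.886. CI for σ² = ((n-1)s²/χ²_{α/2}, (n-1)s²/χ²_{1-α/2}) = (24·42.7/45.559, 24·42.7/9.886) = (22.49, 103.66)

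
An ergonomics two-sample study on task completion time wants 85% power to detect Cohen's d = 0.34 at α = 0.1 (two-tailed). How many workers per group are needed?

z_{α/2} = 1.645, z_β = Φ⁻¹(0.85) = 1.036. For small effect (d = 0.34): n per group = 2(z_{α/2} + z_β)²/d² = 2(1.645 + 1.036)²/0.34² = 124.4 → 125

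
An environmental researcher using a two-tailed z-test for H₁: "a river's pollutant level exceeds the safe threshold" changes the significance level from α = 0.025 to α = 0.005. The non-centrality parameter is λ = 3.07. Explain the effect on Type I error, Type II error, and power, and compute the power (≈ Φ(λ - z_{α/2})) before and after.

Decreasing α from 0.025 to 0.005:
• Type I error rate decreases (α is the Type I rate by definition).
• Critical value moves from z_{α/2} = 2.241 to 2.807, so power = Φ(λ - z_{α/2}) goes from Φ(3.07 - 2.241) = 0.796 to Φ(3.07 - 2.807) = 0.604.
• Type II error rate β = 1 - power therefore increases (0.204 → 0.396).
Appropriate when false positives are costly — here, shutting down a compliant factory unnecessarily.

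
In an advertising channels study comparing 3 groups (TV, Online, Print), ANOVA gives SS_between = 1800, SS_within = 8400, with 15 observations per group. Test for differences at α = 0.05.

df_between = 2, df_within = 42. F = MS_between/MS_within = 900.0/200.0 = 4.5. F_crit ≈ 3.22. Reject H₀. At least one mean differs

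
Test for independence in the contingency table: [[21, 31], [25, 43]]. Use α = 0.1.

χ² = 0.163. df = 1, critical = 2.706. Fail to reject H₀. No evidence of dependence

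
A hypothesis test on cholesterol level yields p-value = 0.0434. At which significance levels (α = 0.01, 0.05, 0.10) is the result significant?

p = 0.0434. Significant at: α = 0.05, 0.1.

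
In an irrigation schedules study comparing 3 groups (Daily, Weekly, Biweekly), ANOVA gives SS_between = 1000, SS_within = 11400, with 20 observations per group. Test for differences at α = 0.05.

df_between = 2, df_within = 57. F = MS_between/MS_within = 500.0/200.0 = 2.5. F_crit ≈ 3.159. Fail to reject H₀.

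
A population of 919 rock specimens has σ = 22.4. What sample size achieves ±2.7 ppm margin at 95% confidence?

Without FPC: n₀ = (1.96×22.4/2.7)² = 264.412. With FPC: n = n₀N/(n₀+N-1) = 205.5 → n = 206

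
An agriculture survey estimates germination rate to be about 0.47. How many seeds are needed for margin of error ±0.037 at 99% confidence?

n = z²p(1-p)/E² = 2.576²×0.47×0.53/0.037² = 1207.4 → n = 1208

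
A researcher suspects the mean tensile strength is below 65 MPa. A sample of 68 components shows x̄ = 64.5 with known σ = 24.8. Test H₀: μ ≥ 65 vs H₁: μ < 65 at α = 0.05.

z = -0.166. Critical value: -1.645. Fail to reject H₀.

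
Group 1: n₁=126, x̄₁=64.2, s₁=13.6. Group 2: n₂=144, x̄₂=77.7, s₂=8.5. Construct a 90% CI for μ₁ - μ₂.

Difference = -13.5. SE = √(13.6²/126 + 8.5²/144) = 1.403. CI = (-15.81, -11.19)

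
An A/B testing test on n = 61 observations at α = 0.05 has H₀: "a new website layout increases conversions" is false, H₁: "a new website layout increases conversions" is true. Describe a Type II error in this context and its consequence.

Type II error: failing to reject H₀ when it is false — concluding that a new website layout increases conversions is not supported when in fact it is. Consequence: discarding a layout that would have improved conversions — lost revenue.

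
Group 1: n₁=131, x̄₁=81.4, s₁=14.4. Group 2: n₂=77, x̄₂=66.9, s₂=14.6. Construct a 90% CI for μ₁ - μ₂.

Difference = 14.5. SE = √(14.4²/131 + 14.6²/77) = 2.086. CI = (11.07, 17.93)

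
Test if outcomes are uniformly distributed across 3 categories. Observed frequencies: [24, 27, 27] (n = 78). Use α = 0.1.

Expected = 26 each. χ² = Σ(O-E)²/E = 0.231. df = 2, critical value = 4.605. Fail to reject H₀.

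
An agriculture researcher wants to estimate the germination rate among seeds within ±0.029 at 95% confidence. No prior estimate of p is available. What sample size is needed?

Conservative approach: use p = 0.5 (maximizes p(1-p) = 0.25). n = z²(0.25)/E² = 1.96²×0.25/0.029² = 1142.0 → n = 1142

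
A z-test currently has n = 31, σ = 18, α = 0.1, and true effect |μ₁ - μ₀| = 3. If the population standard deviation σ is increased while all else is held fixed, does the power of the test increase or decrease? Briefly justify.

Power decreases: a larger σ inflates the standard error σ/√n, pulling the sampling distribution under H₁ back toward the critical value.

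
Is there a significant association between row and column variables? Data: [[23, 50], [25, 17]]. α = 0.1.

χ² = 8.606. df = 1, critical = 2.706. Reject H₀. Variables are dependent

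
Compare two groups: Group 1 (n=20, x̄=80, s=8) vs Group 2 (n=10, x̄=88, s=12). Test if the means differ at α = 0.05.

Pooled sp = 9.47. t = -2.181, df = 28. Critical t = ±2.048. Reject H₀.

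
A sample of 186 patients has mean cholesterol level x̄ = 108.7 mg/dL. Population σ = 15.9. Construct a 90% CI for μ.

CI = x̄ ± z*(σ/√n) = 108.7 ± 1.645(15.9/√186) = 108.7 ± 1.92 = (106.78, 110.62)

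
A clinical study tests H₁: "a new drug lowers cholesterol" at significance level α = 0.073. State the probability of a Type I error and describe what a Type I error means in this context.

P(Type I error) = α = 0.073. A Type I error is rejecting H₀ when H₀ is actually true (false positive) — here, concluding that a new drug lowers cholesterol when in fact this is not the case. Consequence: approving an ineffective drug — patients take a useless medication and may skip effective alternatives.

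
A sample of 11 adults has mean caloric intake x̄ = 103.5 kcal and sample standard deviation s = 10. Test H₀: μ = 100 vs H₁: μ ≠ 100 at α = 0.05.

t = (x̄ - μ₀)/(s/√n) = (103.5 - 100)/(10/√11) = 1.161. df = 10, critical t = ±2.228. Fail to reject H₀.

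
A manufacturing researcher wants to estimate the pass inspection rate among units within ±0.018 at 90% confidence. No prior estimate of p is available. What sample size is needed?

Conservative approach: use p = 0.5 (maximizes p(1-p) = 0.25). n = z²(0.25)/E² = 1.645²×0.25/0.018² = 2088.0 → n = 2088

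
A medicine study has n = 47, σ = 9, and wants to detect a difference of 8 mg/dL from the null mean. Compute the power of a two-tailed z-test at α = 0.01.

SE = σ/√n = 9/√47 = 1.313. Non-centrality λ = d/SE = 8/1.313 = 6.094. Power ≈ Φ(λ - z_{α/2}) = Φ(6.094 - 2.576) = Φ(3.518) = 1.0.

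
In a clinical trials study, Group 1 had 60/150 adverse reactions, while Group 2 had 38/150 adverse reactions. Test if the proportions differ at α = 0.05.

p̂₁ = 0.4, p̂₂ = 0.253, pooled p̂ = 0.327. z = 2.708. Critical: ±1.96. Reject H₀.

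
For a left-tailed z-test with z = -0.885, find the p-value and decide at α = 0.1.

p = P(Z < -0.885) = Φ(-0.885) ≈ 0.1881. Since p ≥ 0.1, fail to reject H₀ (not significant) at α = 0.1.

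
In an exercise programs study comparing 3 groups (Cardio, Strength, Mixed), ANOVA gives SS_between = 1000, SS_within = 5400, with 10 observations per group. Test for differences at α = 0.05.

df_between = 2, df_within = 27. F = MS_between/MS_within = 500.0/200.0 = 2.5. F_crit ≈ 3.354. Fail to reject H₀.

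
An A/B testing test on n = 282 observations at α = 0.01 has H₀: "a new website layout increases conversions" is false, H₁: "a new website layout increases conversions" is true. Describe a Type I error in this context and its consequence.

Type I error: rejecting H₀ when it is true — concluding that a new website layout increases conversions when in fact it is not. Consequence: rolling out a layout that doesn't actually help — wasted engineering effort.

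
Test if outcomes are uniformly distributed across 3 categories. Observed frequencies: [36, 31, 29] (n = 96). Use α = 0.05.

Expected = 32 each. χ² = Σ(O-E)²/E = 0.812. df = 2, critical value = 5.991. Fail to reject H₀.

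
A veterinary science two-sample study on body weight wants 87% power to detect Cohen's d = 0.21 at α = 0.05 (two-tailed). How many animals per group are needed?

z_{α/2} = 1.96, z_β = Φ⁻¹(0.87) = 1.126. For small effect (d = 0.21): n per group = 2(z_{α/2} + z_β)²/d² = 2(1.96 + 1.126)²/0.21² = 431.9 → 432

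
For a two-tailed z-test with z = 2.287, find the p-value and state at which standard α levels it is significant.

p = 2·P(Z > |2.287|) = 2·(1 - Φ(2.287)) ≈ 0.0222. Significant at α = 0.1; Significant at α = 0.05.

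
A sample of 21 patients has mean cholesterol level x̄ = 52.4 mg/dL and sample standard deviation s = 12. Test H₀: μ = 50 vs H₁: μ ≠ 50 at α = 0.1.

t = (x̄ - μ₀)/(s/√n) = (52.4 - 50)/(12/√21) = 0.917. df = 20, critical t = ±1.725. Fail to reject H₀.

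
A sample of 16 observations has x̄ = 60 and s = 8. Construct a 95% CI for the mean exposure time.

CI = x̄ ± t*(s/√n) = 60 ± 2.131(8/√16) = (55.74, 64.26)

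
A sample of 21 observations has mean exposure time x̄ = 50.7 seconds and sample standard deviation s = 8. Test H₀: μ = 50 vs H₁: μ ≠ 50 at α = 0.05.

t = (x̄ - μ₀)/(s/√n) = (50.7 - 50)/(8/√21) = 0.401. df = 20, critical t = ±2.086. Fail to reject H₀.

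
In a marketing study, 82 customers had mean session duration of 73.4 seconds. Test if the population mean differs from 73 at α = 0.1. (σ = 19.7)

z = (x̄ - μ₀)/(σ/√n) = (73.4 - 73)/(19.7/√82) = 0.184. Critical value: ±1.645. Since |0.184| ≤ 1.645, Fail to reject H₀.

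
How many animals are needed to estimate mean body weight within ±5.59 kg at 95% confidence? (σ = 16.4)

n = (z*σ/E)² = (1.96×16.4/5.59)² = 33.1 → n = 34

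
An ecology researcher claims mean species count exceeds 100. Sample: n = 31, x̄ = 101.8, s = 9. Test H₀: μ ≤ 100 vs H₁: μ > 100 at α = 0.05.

t = (101.8 - 100)/(9/√31) = 1.114, df = 30. Critical t = 1.697. Fail to reject H₀.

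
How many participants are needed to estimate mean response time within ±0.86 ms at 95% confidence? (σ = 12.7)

n = (z*σ/E)² = (1.96×12.7/0.86)² = 837.8 → n = 838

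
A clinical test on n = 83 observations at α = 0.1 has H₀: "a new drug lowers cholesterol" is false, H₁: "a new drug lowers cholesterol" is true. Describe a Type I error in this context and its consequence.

Type I error: rejecting H₀ when it is true — concluding that a new drug lowers cholesterol when in fact it is not. Consequence: approving an ineffective drug — patients take a useless medication and may skip effective alternatives.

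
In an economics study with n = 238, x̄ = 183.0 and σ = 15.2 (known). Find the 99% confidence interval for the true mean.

CI = x̄ ± z*(σ/√n) = 183.0 ± 2.576(15.2/√238) = 183.0 ± 2.54 = (180.46, 185.54)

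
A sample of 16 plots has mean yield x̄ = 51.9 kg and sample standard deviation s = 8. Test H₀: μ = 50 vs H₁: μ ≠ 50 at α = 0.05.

t = (x̄ - μ₀)/(s/√n) = (51.9 - 50)/(8/√16) = 0.95. df = 15, critical t = ±2.131. Fail to reject H₀.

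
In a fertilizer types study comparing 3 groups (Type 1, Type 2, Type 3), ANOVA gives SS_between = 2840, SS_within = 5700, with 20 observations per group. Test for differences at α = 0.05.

df_between = 2, df_within = 57. F = MS_between/MS_within = 1420.0/100.0 = 14.2. F_crit ≈ 3.159. Reject H₀. At least one mean differs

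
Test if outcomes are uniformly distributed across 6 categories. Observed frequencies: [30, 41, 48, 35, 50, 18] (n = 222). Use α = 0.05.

Expected = 37 each. χ² = Σ(O-E)²/E = 19.459. df = 5, critical value = 11.07. Reject H₀.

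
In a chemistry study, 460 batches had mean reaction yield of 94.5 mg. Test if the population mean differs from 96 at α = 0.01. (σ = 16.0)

z = (x̄ - μ₀)/(σ/√n) = (94.5 - 96)/(16.0/√460) = -2.011. Critical value: ±2.576. Since |-2.011| ≤ 2.576, Fail to reject H₀.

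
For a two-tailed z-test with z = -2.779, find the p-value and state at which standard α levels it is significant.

p = 2·P(Z > |-2.779|) = 2·(1 - Φ(2.779)) ≈ 0.0055. Significant at α = 0.1; Significant at α = 0.05; Significant at α = 0.01.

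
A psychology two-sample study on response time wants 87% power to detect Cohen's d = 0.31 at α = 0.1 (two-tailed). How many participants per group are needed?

z_{α/2} = 1.645, z_β = Φ⁻¹(0.87) = 1.126. For small effect (d = 0.31): n per group = 2(z_{α/2} + z_β)²/d² = 2(1.645 + 1.126)²/0.31² = 159.8 → 160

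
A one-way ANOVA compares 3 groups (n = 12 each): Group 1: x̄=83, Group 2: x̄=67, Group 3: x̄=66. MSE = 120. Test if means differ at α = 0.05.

Grand mean = 72.0. SS_between = 2184.0, MS_between = 1092.0. F = 9.1, F_crit ≈ 3.285. Reject H₀.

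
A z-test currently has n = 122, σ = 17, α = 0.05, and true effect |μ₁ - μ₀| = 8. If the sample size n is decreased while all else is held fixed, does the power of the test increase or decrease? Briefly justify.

Power decreases: a smaller n inflates the standard error σ/√n, pulling the sampling distribution under H₁ back toward the critical value.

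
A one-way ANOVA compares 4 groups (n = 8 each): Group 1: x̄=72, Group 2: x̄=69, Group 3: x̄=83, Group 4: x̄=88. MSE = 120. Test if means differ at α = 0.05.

Grand mean = 78.0. SS_between = 1936.0, MS_between = 645.33. F = 5.378, F_crit ≈ 2.947. Reject H₀.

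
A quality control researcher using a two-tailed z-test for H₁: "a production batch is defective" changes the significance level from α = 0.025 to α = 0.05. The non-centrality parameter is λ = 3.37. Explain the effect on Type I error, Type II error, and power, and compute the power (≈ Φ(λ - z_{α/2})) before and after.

Increasing α from 0.025 to 0.05:
• Type I error rate increases (α is the Type I rate by definition).
• Critical value moves from z_{α/2} = 2.241 to 1.96, so power = Φ(λ - z_{α/2}) goes from Φ(3.37 - 2.241) = 0.871 to Φ(3.37 - 1.96) = 0.921.
• Type II error rate β = 1 - power therefore decreases (0.129 → 0.079).
Appropriate when false negatives are costly — here, shipping a defective batch — faulty products reach customers.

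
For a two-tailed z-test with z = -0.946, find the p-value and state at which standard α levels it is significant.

p = 2·P(Z > |-0.946|) = 2·(1 - Φ(0.946)) ≈ 0.3441. Not significant at any standard level.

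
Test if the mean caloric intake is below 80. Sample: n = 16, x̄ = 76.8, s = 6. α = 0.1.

t = (76.8 - 80)/(6/√16) = -2.133, df = 15. Critical t = -1.341. Reject H₀.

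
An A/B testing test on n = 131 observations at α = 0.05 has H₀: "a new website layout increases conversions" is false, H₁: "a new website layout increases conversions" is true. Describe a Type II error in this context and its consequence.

Type II error: failing to reject H₀ when it is false — concluding that a new website layout increases conversions is not supported when in fact it is. Consequence: discarding a layout that would have improved conversions — lost revenue.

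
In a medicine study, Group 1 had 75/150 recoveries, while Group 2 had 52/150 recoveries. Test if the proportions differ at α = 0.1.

p̂₁ = 0.5, p̂₂ = 0.347, pooled p̂ = 0.423. z = 2.688. Critical: ±1.645. Reject H₀.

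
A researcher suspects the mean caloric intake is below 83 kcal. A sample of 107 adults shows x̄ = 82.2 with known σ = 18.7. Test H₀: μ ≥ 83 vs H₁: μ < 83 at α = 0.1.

z = -0.443. Critical value: -1.28. Fail to reject H₀.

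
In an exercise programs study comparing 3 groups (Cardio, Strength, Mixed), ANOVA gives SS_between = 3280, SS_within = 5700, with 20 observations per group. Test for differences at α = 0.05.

df_between = 2, df_within = 57. F = MS_between/MS_within = 1640.0/100.0 = 16.4. F_crit ≈ 3.159. Reject H₀. At least one mean differs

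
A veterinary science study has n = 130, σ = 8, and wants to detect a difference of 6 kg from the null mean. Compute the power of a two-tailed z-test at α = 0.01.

SE = σ/√n = 8/√130 = 0.702. Non-centrality λ = d/SE = 6/0.702 = 8.551. Power ≈ Φ(λ - z_{α/2}) = Φ(8.551 - 2.576) = Φ(5.975) = 1.0.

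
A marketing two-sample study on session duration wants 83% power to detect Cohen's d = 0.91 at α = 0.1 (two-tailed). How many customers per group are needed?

z_{α/2} = 1.645, z_β = Φ⁻¹(0.83) = 0.954. For large effect (d = 0.91): n per group = 2(z_{α/2} + z_β)²/d² = 2(1.645 + 0.954)²/0.91² = 16.3 → 17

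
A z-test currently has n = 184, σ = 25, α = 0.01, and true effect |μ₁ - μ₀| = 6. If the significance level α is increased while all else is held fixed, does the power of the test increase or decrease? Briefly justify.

Power increases: a larger α lowers the critical value, so more of the H₁ sampling distribution falls in the rejection region.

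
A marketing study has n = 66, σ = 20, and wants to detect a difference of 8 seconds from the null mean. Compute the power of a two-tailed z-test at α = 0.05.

SE = σ/√n = 20/√66 = 2.462. Non-centrality λ = d/SE = 8/2.462 = 3.25. Power ≈ Φ(λ - z_{α/2}) = Φ(3.25 - 1.96) = Φ(1.29) = 0.901.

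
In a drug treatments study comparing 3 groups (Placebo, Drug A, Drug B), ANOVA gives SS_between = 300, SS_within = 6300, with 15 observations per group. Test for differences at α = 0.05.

df_between = 2, df_within = 42. F = MS_between/MS_within = 150.0/150.0 = 1.0. F_crit ≈ 3.22. Fail to reject H₀.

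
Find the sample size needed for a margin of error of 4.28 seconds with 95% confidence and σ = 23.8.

n = (z*σ/E)² = (1.96×23.8/4.28)² = 118.8 → n = 119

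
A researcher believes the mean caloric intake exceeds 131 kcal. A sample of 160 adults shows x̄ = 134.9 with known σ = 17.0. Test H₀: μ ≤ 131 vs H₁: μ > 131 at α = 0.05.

z = 2.902. Critical value: 1.645. Reject H₀.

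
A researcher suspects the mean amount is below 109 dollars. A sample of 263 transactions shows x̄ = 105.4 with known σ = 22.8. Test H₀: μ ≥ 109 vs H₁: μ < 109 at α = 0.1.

z = -2.561. Critical value: -1.28. Reject H₀.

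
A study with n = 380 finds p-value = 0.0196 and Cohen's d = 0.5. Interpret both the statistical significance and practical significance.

Statistically significant (p = 0.0196 < 0.05). Cohen's d = 0.5 indicates a medium effect size. Both statistical and practical significance should be considered.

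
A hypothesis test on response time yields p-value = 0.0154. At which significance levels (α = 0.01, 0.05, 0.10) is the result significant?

p = 0.0154. Significant at: α = 0.05, 0.1.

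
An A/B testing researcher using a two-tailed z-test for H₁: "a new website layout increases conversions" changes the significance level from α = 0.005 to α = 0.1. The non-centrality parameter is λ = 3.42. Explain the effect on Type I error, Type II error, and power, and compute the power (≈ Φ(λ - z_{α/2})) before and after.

Increasing α from 0.005 to 0.1:
• Type I error rate increases (α is the Type I rate by definition).
• Critical value moves from z_{α/2} = 2.807 to 1.645, so power = Φ(λ - z_{α/2}) goes from Φ(3.42 - 2.807) = 0.73 to Φ(3.42 - 1.645) = 0.962.
• Type II error rate β = 1 - power therefore decreases (0.27 → 0.038).
Appropriate when false negatives are costly — here, discarding a layout that would have improved conversions — lost revenue.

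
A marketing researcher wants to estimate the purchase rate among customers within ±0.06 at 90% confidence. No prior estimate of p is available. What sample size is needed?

Conservative approach: use p = 0.5 (maximizes p(1-p) = 0.25). n = z²(0.25)/E² = 1.645²×0.25/0.06² = 187.9 → n = 188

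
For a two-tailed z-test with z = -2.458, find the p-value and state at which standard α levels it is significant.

p = 2·P(Z > |-2.458|) = 2·(1 - Φ(2.458)) ≈ 0.014. Significant at α = 0.1; Significant at α = 0.05.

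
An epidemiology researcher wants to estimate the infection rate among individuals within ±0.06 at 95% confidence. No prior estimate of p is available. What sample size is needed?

Conservative approach: use p = 0.5 (maximizes p(1-p) = 0.25). n = z²(0.25)/E² = 1.96²×0.25/0.06² = 266.8 → n = 267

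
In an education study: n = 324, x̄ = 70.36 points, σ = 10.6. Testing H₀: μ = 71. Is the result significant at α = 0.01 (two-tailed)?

z = (70.36 - 71)/(10.6/√324) = -1.087. Since |z| ≤ 2.576, not significant at α = 0.01.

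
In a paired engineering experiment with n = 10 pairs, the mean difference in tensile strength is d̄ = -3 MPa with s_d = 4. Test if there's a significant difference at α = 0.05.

t = d̄/(s_d/√n) = -3/(4/√10) = -2.372. df = 9, critical t = ±2.262. Reject H₀.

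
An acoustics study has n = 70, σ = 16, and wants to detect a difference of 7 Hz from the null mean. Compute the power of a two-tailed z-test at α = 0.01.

SE = σ/√n = 16/√70 = 1.912. Non-centrality λ = d/SE = 7/1.912 = 3.66. Power ≈ Φ(λ - z_{α/2}) = Φ(3.66 - 2.576) = Φ(1.084) = 0.861.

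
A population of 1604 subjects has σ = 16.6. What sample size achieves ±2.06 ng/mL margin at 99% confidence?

Without FPC: n₀ = (2.576×16.6/2.06)² = 430.897. With FPC: n = n₀N/(n₀+N-1) = 339.8 → n = 340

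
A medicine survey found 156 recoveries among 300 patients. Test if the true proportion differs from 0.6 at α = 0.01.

p̂ = 0.52, p₀ = 0.6. z = (p̂ - p₀)/√(p₀(1-p₀)/n) = -2.828. Critical: ±2.576. Reject H₀.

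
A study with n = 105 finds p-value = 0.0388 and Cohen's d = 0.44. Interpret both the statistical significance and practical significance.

Statistically significant (p = 0.0388 < 0.05). Cohen's d = 0.44 indicates a small effect size. Both statistical and practical significance should be considered.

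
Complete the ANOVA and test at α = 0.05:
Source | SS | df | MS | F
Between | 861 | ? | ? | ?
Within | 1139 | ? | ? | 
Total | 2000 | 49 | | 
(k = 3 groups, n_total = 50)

df_between = 2, df_within = 47. MS_between = 430.5, MS_within = 24.23. F = 17.764, F_crit ≈ 3.195. Reject H₀.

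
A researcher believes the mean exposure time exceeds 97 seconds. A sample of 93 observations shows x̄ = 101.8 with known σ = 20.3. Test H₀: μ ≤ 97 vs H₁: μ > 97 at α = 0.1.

z = 2.28. Critical value: 1.28. Reject H₀.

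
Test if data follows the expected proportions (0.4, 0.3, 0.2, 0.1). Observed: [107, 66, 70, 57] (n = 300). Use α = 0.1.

Expected: [120.0, 90.0, 60.0, 30.0]. χ² = 33.775. df = 3, critical = 6.251. Reject H₀.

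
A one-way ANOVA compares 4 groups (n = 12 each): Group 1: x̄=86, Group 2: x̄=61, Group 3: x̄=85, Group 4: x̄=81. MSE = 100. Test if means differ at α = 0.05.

Grand mean = 78.25. SS_between = 4929.0, MS_between = 1643.0. F = 16.43, F_crit ≈ 2.816. Reject H₀.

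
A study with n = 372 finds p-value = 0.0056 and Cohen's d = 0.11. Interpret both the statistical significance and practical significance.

Statistically significant (p = 0.0056 < 0.05). Cohen's d = 0.11 indicates a very small effect size. Both statistical and practical significance should be considered.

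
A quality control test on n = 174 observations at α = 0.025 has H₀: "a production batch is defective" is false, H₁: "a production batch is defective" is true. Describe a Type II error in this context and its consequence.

Type II error: failing to reject H₀ when it is false — concluding that a production batch is defective is not supported when in fact it is. Consequence: shipping a defective batch — faulty products reach customers.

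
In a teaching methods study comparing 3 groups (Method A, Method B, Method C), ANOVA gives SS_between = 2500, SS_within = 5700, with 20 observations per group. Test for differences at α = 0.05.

df_between = 2, df_within = 57. F = MS_between/MS_within = 1250.0/100.0 = 12.5. F_crit ≈ 3.159. Reject H₀. At least one mean differs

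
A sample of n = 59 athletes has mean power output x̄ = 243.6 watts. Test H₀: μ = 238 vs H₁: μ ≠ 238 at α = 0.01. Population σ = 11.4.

z = (x̄ - μ₀)/(σ/√n) = (243.6 - 238)/(11.4/√59) = 3.773. Critical value: ±2.576. Since |3.773| > 2.576, Reject H₀.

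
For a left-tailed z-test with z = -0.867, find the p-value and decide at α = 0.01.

p = P(Z < -0.867) = Φ(-0.867) ≈ 0.193. Since p ≥ 0.01, fail to reject H₀ (not significant) at α = 0.01.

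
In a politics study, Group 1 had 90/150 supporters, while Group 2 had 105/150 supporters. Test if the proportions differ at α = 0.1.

p̂₁ = 0.6, p̂₂ = 0.7, pooled p̂ = 0.65. z = -1.816. Critical: ±1.645. Reject H₀.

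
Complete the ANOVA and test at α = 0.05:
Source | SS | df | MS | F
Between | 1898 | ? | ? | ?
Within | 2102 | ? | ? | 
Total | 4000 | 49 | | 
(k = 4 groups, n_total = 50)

df_between = 3, df_within = 46. MS_between = 632.67, MS_within = 45.7. F = 13.845, F_crit ≈ 2.807. Reject H₀.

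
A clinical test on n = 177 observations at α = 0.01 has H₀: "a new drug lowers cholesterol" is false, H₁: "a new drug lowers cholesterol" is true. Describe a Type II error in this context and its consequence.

Type II error: failing to reject H₀ when it is false — concluding that a new drug lowers cholesterol is not supported when in fact it is. Consequence: shelving an effective drug — patients miss out on a treatment that would have helped.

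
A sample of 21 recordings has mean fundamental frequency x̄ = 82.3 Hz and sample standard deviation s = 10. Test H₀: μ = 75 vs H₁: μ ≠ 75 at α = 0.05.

t = (x̄ - μ₀)/(s/√n) = (82.3 - 75)/(10/√21) = 3.345. df = 20, critical t = ±2.086. Reject H₀.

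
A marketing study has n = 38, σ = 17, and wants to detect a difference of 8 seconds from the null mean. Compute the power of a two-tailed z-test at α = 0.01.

SE = σ/√n = 17/√38 = 2.758. Non-centrality λ = d/SE = 8/2.758 = 2.901. Power ≈ Φ(λ - z_{α/2}) = Φ(2.901 - 2.576) = Φ(0.325) = 0.627.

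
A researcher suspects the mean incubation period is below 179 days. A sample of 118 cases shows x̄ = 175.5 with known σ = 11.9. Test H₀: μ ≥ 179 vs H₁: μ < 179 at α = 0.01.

z = -3.195. Critical value: -2.33. Reject H₀.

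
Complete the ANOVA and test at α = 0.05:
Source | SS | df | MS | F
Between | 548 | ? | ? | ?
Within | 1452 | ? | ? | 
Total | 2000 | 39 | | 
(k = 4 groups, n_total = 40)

df_between = 3, df_within = 36. MS_between = 182.67, MS_within = 40.33. F = 4.529, F_crit ≈ 2.866. Reject H₀.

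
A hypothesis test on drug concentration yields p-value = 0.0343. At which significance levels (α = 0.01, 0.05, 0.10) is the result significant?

p = 0.0343. Significant at: α = 0.05, 0.1.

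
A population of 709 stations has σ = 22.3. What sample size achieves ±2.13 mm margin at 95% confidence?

Without FPC: n₀ = (1.96×22.3/2.13)² = 421.078. With FPC: n = n₀N/(n₀+N-1) = 264.4 → n = 265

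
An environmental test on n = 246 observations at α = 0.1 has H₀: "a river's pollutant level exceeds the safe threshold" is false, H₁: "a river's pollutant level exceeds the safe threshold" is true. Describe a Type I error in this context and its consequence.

Type I error: rejecting H₀ when it is true — concluding that a river's pollutant level exceeds the safe threshold when in fact it is not. Consequence: shutting down a compliant factory unnecessarily.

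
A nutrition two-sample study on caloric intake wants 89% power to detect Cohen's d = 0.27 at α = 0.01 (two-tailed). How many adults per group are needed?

z_{α/2} = 2.576, z_β = Φ⁻¹(0.89) = 1.227. For small effect (d = 0.27): n per group = 2(z_{α/2} + z_β)²/d² = 2(2.576 + 1.227)²/0.27² = 396.8 → 397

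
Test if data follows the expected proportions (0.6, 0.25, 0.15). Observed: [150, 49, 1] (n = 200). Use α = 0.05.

Expected: [120.0, 50.0, 30.0]. χ² = 35.553. df = 2, critical = 5.991. Reject H₀.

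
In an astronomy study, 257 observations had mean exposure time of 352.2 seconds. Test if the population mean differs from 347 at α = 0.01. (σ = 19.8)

z = (x̄ - μ₀)/(σ/√n) = (352.2 - 347)/(19.8/√257) = 4.21. Critical value: ±2.576. Since |4.21| > 2.576, Reject H₀.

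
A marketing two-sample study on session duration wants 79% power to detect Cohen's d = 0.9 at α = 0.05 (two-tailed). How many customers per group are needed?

z_{α/2} = 1.96, z_β = Φ⁻¹(0.79) = 0.806. For large effect (d = 0.9): n per group = 2(z_{α/2} + z_β)²/d² = 2(1.96 + 0.806)²/0.9² = 18.9 → 19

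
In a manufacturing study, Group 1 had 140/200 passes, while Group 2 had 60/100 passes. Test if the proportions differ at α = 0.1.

p̂₁ = 0.7, p̂₂ = 0.6, pooled p̂ = 0.667. z = 1.732. Critical: ±1.645. Reject H₀.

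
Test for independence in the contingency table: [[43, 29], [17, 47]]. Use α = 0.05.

χ² = 15.112. df = 1, critical = 3.841. Reject H₀. Variables are dependent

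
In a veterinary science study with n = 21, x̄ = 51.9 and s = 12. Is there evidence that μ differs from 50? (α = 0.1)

t = (x̄ - μ₀)/(s/√n) = (51.9 - 50)/(12/√21) = 0.726. df = 20, critical t = ±1.725. Fail to reject H₀.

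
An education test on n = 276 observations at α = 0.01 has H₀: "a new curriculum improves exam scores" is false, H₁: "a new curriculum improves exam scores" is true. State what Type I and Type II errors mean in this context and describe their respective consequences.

Type I (false positive): concluding that a new curriculum improves exam scores when it is not — adopting a curriculum that gives no real benefit — disruption for nothing. Type II (false negative): failing to conclude that a new curriculum improves exam scores when it is — keeping the old curriculum when the new one would have helped students. Which is costlier depends on domain priorities and is a judgement call rather than a statistical fact.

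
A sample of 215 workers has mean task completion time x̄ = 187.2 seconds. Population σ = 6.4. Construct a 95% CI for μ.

CI = x̄ ± z*(σ/√n) = 187.2 ± 1.96(6.4/√215) = 187.2 ± 0.86 = (186.34, 188.06)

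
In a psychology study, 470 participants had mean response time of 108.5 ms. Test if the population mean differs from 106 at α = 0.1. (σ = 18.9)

z = (x̄ - μ₀)/(σ/√n) = (108.5 - 106)/(18.9/√470) = 2.868. Critical value: ±1.645. Since |2.868| > 1.645, Reject H₀.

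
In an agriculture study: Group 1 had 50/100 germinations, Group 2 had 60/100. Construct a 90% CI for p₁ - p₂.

p̂₁ = 0.5, p̂₂ = 0.6. Difference = -0.1. CI = (-0.215, 0.015)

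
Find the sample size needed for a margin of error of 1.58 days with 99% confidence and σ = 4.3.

n = (z*σ/E)² = (2.576×4.3/1.58)² = 49.1 → n = 50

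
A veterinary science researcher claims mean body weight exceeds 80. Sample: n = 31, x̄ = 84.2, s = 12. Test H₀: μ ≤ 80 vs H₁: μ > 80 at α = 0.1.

t = (84.2 - 80)/(12/√31) = 1.949, df = 30. Critical t = 1.31. Reject H₀.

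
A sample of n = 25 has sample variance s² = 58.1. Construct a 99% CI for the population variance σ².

df = 24. χ²_{0.005} = 45.559, χ²_{0.995} = 9.886. CI for σ² = ((n-1)s²/χ²_{α/2}, (n-1)s²/χ²_{1-α/2}) = (24·58.1/45.559, 24·58.1/9.886) = (30.61, 141.05)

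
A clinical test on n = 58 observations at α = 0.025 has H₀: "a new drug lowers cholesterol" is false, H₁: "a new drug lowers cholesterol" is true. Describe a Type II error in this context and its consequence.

Type II error: failing to reject H₀ when it is false — concluding that a new drug lowers cholesterol is not supported when in fact it is. Consequence: shelving an effective drug — patients miss out on a treatment that would have helped.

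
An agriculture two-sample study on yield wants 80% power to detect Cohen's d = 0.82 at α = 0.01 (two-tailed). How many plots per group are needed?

z_{α/2} = 2.576, z_β = Φ⁻¹(0.8) = 0.842. For large effect (d = 0.82): n per group = 2(z_{α/2} + z_β)²/d² = 2(2.576 + 0.842)²/0.82² = 34.7 → 35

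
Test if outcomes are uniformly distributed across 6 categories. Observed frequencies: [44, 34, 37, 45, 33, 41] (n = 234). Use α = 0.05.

Expected = 39 each. χ² = Σ(O-E)²/E = 3.333. df = 5, critical value = 11.07. Fail to reject H₀.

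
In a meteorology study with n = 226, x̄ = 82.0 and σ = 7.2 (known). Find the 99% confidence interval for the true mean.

CI = x̄ ± z*(σ/√n) = 82.0 ± 2.576(7.2/√226) = 82.0 ± 1.23 = (80.77, 83.23)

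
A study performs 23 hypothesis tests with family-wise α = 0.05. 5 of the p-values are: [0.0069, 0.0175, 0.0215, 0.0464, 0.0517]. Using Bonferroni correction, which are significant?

Bonferroni α = 0.05/23 = 0.00217. None of the given p-values are significant.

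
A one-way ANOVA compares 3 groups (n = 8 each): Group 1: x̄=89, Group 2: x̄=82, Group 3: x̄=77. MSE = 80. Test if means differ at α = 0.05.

Grand mean = 82.67. SS_between = 581.33, MS_between = 290.67. F = 3.633, F_crit ≈ 3.467. Reject H₀.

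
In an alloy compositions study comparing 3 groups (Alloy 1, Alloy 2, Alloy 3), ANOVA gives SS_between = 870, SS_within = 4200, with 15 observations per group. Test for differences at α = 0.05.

df_between = 2, df_within = 42. F = MS_between/MS_within = 435.0/100.0 = 4.35. F_crit ≈ 3.22. Reject H₀. At least one mean differs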